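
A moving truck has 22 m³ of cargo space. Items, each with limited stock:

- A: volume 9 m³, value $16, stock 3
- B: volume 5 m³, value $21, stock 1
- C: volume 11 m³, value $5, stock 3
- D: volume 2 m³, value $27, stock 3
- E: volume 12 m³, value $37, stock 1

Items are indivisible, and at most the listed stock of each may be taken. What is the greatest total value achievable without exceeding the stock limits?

Top feasible selections:
- 3×D + 1×E: volume 18, value 118
- 1×A + 1×B + 3×D: volume 20, value 118
- 1×B + 2×D + 1×E: volume 21, value 112
- 1×B + 1×C + 3×D: volume 22, value 107
Best: $118.

$118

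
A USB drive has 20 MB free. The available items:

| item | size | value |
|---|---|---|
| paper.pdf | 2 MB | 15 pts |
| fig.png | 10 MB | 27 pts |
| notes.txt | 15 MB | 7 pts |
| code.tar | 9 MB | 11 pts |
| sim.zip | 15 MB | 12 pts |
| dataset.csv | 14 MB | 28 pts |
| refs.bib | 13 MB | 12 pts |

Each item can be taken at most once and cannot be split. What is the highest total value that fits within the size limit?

43 pts

Check high-value combinations within 20 MB:
- paper.pdf+dataset.csv: size 2+14=16, value 15+28=43
- paper.pdf+fig.png: size 2+10=12, value 15+27=42
- fig.png+code.tar: size 10+9=19, value 27+11=38
- dataset.csv: size 14, value 28
Best: 43 pts.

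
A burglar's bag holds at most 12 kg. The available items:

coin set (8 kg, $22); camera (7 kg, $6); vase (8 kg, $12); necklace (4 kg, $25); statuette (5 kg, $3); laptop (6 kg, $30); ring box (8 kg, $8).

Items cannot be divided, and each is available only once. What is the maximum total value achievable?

Check high-value combinations within 12 kg:
- necklace+laptop: weight 4+6=10, value 25+30=55
- coin set+necklace: weight 8+4=12, value 22+25=47
- vase+necklace: weight 8+4=12, value 12+25=37
Best: $55.

$55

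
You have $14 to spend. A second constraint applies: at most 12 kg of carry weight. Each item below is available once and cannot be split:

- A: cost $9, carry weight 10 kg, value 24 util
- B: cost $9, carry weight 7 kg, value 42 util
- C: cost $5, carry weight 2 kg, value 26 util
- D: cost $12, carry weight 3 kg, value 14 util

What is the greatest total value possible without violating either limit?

68 util

Feasible sets respecting both limits:
- B+C: cost 14, carry weight 9, value 68
- A+C: cost 14, carry weight 12, value 50
- B: cost 9, carry weight 7, value 42
- C: cost 5, carry weight 2, value 26
Best: 68 util.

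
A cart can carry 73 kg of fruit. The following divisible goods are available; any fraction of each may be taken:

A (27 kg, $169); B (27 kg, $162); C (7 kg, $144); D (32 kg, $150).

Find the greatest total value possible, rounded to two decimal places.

Take in order of value per unit:
- C (144/7 per unit): all 7 → value 144, running total 144.00
- A (169/27 per unit): all 27 → value 169, running total 313.00
- B (162/27 per unit): all 27 → value 162, running total 475.00
- D (150/32 per unit): 12 of 32 → value 12×150/32 = 56.2500, running total 531.25
Total 531.25.

531.25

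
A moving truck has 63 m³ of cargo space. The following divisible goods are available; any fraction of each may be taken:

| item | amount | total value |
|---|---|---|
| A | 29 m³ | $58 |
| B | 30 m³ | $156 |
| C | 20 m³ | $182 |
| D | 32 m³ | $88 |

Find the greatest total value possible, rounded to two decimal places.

373.75

Take in order of value per unit:
- C (182/20 per unit): all 20 → value 182, running total 182.00
- B (156/30 per unit): all 30 → value 156, running total 338.00
- D (88/32 per unit): 13 of 32 → value 13×88/32 = 35.7500, running total 373.75
Total 373.75.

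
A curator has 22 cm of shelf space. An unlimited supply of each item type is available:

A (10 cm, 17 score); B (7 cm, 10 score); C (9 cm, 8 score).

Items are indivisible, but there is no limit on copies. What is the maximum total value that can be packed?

34 score

Best value-per-unit is A at 17/10, and filling with it alone uses length 2×10=20. No mix of the others beats 2×17 = 34.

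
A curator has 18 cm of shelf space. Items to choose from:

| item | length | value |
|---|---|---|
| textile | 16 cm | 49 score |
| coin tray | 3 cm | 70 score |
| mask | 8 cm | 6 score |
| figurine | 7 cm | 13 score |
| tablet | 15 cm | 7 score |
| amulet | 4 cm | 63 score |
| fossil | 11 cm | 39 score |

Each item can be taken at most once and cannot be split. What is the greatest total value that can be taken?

This is a 0/1 knapsack; check combinations near the capacity.
- coin tray+amulet+fossil: length 3+4+11=18, value 70+63+39=172
- coin tray+figurine+amulet: length 3+7+4=14, value 70+13+63=146
- coin tray+mask+amulet: length 3+8+4=15, value 70+6+63=139
- coin tray+amulet: length 3+4=7, value 70+63=133
Best: 172 score.

172 score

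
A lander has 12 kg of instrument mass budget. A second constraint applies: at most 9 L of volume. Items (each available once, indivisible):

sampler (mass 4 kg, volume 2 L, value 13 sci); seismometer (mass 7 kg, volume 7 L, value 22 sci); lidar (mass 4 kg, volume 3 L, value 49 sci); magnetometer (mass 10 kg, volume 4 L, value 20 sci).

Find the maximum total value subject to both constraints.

62 sci

Feasible sets respecting both limits:
- sampler+lidar: mass 8, volume 5, value 62
- lidar: mass 4, volume 3, value 49
- sampler+seismometer: mass 11, volume 9, value 35
- seismometer: mass 7, volume 7, value 22
Best: 62 sci.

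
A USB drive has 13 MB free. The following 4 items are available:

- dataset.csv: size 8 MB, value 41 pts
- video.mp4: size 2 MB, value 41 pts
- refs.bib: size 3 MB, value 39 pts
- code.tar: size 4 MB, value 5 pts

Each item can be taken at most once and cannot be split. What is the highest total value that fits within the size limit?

121 pts

Check high-value combinations within 13 MB:
- dataset.csv+video.mp4+refs.bib: size 8+2+3=13, value 41+41+39=121
- video.mp4+refs.bib+code.tar: size 2+3+4=9, value 41+39+5=85
- dataset.csv+video.mp4: size 8+2=10, value 41+41=82
- video.mp4+refs.bib: size 2+3=5, value 41+39=80
Best: 121 pts.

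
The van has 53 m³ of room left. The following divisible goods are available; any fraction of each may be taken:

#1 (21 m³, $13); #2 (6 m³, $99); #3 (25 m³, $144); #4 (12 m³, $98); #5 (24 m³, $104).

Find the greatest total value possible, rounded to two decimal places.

Take in order of value per unit:
- #2 (99/6 per unit): all 6 → value 99, running total 99.00
- #4 (98/12 per unit): all 12 → value 98, running total 197.00
- #3 (144/25 per unit): all 25 → value 144, running total 341.00
- #5 (104/24 per unit): 10 of 24 → value 10×104/24 = 43.3333, running total 384.33
Total 384.33.

384.33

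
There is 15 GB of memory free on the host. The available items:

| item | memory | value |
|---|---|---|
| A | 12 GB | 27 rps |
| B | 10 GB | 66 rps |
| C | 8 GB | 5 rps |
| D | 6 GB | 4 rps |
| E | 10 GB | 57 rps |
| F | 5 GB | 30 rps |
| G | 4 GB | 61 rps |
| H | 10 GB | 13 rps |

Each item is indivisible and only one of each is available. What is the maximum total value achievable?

127 rps

Check high-value combinations within 15 GB:
- B+G: memory 10+4=14, value 66+61=127
- E+G: memory 10+4=14, value 57+61=118
- B+F: memory 10+5=15, value 66+30=96
- D+F+G: memory 6+5+4=15, value 4+30+61=95
Best: 127 rps.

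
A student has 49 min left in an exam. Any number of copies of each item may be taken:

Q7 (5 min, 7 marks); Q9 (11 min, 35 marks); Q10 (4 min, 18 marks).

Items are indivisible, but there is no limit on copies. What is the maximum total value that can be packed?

216 marks

Best value-per-unit is Q10 at 18/4, and filling with it alone uses time 12×4=48. No mix of the others beats 12×18 = 216.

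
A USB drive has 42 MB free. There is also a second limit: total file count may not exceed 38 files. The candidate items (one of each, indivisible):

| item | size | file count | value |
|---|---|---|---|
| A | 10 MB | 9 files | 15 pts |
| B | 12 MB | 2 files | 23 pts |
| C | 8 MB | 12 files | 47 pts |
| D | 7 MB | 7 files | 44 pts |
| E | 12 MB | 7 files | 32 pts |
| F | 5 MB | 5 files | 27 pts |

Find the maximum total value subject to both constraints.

Feasible sets respecting both limits:
- A+B+C+D+F: size 42, file count 35, value 156
- C+D+E+F: size 32, file count 31, value 150
- B+C+D+E: size 39, file count 28, value 146
Best: 156 pts.

156 pts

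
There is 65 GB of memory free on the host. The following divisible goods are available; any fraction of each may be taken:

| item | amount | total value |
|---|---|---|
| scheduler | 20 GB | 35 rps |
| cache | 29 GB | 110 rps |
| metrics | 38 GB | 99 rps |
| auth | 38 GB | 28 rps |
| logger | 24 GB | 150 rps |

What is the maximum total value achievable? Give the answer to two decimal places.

Take in order of value per unit:
- logger (150/24 per unit): all 24 → value 150, running total 150.00
- cache (110/29 per unit): all 29 → value 110, running total 260.00
- metrics (99/38 per unit): 12 of 38 → value 12×99/38 = 31.2632, running total 291.26
Total 291.26.

291.26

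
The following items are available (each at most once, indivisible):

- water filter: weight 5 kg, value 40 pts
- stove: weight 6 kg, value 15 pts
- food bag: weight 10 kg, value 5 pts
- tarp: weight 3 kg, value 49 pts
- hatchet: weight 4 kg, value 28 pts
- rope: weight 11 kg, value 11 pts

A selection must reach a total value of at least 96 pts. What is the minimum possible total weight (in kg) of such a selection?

12

Subsets with value ≥ 96, sorted by total weight:
- water filter+tarp+hatchet: weight 12, value 117
- water filter+stove+tarp: weight 14, value 104
Minimum weight: 12 kg.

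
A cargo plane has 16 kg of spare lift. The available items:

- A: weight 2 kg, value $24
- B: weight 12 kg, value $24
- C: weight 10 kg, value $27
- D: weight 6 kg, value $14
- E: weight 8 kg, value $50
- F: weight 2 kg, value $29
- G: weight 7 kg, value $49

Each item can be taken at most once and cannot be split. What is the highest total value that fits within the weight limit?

Check high-value combinations within 16 kg:
- A+E+F: weight 2+8+2=12, value 24+50+29=103
- A+F+G: weight 2+2+7=11, value 24+29+49=102
- E+G: weight 8+7=15, value 50+49=99
- D+E+F: weight 6+8+2=16, value 14+50+29=93
- D+F+G: weight 6+2+7=15, value 14+29+49=92
Best: $103.

$103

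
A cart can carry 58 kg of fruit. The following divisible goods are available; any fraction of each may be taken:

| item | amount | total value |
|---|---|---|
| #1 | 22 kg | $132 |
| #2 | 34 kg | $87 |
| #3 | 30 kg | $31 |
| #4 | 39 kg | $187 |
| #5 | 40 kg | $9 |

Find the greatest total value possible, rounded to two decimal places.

304.62

Take in order of value per unit:
- #1 (132/22 per unit): all 22 → value 132, running total 132.00
- #4 (187/39 per unit): 36 of 39 → value 36×187/39 = 172.6154, running total 304.62
Total 304.62.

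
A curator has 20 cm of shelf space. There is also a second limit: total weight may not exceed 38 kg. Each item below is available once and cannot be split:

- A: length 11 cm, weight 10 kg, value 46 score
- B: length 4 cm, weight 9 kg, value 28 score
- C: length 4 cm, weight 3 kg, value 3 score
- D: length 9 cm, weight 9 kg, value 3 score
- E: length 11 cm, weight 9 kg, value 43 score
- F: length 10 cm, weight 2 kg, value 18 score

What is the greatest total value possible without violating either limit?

Feasible sets respecting both limits:
- A+B+C: length 19, weight 22, value 77
- A+B: length 15, weight 19, value 74
- B+C+E: length 19, weight 21, value 74
- B+E: length 15, weight 18, value 71
Best: 77 score.

77 score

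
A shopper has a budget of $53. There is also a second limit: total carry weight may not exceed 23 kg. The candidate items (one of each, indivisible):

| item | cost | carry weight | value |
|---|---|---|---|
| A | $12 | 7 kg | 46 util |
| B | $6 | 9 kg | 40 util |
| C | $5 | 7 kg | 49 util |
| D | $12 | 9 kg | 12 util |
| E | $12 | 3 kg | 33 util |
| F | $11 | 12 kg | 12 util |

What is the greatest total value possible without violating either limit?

135 util

Feasible sets respecting both limits:
- A+B+C: cost 23, carry weight 23, value 135
- A+C+E: cost 29, carry weight 17, value 128
- B+C+E: cost 23, carry weight 19, value 122
- A+B+E: cost 30, carry weight 19, value 119
Best: 135 util.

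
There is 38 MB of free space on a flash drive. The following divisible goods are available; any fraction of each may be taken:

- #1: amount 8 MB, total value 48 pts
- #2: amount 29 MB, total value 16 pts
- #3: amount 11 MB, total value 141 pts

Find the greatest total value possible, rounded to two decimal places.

199.48

Take in order of value per unit:
- #3 (141/11 per unit): all 11 → value 141, running total 141.00
- #1 (48/8 per unit): all 8 → value 48, running total 189.00
- #2 (16/29 per unit): 19 of 29 → value 19×16/29 = 10.4828, running total 199.48
Total 199.48.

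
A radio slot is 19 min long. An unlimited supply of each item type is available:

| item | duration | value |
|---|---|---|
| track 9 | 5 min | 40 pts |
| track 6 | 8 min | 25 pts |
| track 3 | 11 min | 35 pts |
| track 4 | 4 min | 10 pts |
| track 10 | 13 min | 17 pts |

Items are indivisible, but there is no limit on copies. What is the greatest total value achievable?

130 pts

Best value-per-unit is track 9 at 40/5; filling with it alone gives 3×40 = 120.
Optimal mix: 3×track 9 + 1×track 4 → duration 19, value 130.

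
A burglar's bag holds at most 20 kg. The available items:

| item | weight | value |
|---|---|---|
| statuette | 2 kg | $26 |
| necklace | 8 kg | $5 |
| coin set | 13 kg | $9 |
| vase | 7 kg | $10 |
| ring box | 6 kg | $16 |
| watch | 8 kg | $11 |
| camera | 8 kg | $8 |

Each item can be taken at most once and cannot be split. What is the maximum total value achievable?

$53

Check high-value combinations within 20 kg:
- statuette+ring box+watch: weight 2+6+8=16, value 26+16+11=53
- statuette+vase+ring box: weight 2+7+6=15, value 26+10+16=52
- statuette+ring box+camera: weight 2+6+8=16, value 26+16+8=50
- statuette+necklace+ring box: weight 2+8+6=16, value 26+5+16=47
Best: $53.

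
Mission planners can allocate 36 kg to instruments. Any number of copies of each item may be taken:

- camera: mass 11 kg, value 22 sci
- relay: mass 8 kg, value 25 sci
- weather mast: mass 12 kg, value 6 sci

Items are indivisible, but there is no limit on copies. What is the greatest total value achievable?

100 sci

Best value-per-unit is relay at 25/8, and filling with it alone uses mass 4×8=32. No mix of the others beats 4×25 = 100.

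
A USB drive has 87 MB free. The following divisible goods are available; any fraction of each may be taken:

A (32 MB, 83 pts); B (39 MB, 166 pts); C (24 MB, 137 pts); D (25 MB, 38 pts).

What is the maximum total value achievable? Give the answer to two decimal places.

365.25

Take in order of value per unit:
- C (137/24 per unit): all 24 → value 137, running total 137.00
- B (166/39 per unit): all 39 → value 166, running total 303.00
- A (83/32 per unit): 24 of 32 → value 24×83/32 = 62.2500, running total 365.25
Total 365.25.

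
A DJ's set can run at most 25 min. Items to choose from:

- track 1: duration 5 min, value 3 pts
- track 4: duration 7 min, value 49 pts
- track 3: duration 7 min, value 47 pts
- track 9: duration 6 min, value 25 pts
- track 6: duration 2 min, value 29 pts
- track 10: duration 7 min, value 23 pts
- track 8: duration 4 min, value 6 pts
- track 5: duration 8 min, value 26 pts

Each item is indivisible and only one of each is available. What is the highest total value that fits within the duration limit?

Check high-value combinations within 25 min:
- track 4+track 3+track 6+track 5: duration 7+7+2+8=24, value 49+47+29+26=151
- track 4+track 3+track 9+track 6: duration 7+7+6+2=22, value 49+47+25+29=150
- track 4+track 3+track 6+track 10: duration 7+7+2+7=23, value 49+47+29+23=148
- track 1+track 4+track 3+track 6+track 8: duration 5+7+7+2+4=25, value 3+49+47+29+6=134
Best: 151 pts.

151 pts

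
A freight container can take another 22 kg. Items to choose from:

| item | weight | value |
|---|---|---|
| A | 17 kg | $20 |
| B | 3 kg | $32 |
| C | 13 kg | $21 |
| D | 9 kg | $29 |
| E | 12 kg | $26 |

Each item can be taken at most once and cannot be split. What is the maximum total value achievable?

Check high-value combinations within 22 kg:
- B+D: weight 3+9=12, value 32+29=61
- B+E: weight 3+12=15, value 32+26=58
- D+E: weight 9+12=21, value 29+26=55
Best: $61.

$61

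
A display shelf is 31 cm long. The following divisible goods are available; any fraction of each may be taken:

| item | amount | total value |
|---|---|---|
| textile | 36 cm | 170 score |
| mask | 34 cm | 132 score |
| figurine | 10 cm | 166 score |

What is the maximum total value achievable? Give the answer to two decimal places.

265.17

Take in order of value per unit:
- figurine (166/10 per unit): all 10 → value 166, running total 166.00
- textile (170/36 per unit): 21 of 36 → value 21×170/36 = 99.1667, running total 265.17
Total 265.17.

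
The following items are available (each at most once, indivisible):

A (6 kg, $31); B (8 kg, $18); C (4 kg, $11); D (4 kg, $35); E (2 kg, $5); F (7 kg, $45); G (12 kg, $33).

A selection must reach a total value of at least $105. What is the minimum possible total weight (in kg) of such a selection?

Subsets with value ≥ 105, sorted by total weight:
- A+D+F: weight 17, value 111
- A+D+E+F: weight 19, value 116
Minimum weight: 17 kg.

17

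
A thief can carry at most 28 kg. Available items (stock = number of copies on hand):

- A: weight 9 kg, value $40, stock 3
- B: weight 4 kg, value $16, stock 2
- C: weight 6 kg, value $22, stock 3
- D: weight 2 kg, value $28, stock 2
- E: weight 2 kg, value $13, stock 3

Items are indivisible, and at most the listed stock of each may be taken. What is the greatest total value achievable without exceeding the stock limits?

$175

Best selections within weight 28 and stock limits:
- 2×A + 2×D + 3×E: weight 28, value 175
- 1×A + 2×B + 2×D + 3×E: weight 27, value 167
- 2×A + 1×B + 2×D + 1×E: weight 28, value 165
Best: $175.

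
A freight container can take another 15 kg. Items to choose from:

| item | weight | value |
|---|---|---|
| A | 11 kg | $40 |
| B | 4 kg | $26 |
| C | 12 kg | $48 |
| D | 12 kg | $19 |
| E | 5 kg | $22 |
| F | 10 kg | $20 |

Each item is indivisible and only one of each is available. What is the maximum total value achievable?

$66

Check high-value combinations within 15 kg:
- A+B: weight 11+4=15, value 40+26=66
- B+E: weight 4+5=9, value 26+22=48
- C: weight 12, value 48
Best: $66.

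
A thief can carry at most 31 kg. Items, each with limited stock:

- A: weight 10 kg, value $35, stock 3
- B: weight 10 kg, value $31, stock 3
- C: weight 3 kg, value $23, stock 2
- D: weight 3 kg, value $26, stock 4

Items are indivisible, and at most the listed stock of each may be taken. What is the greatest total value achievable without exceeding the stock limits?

$185

Best selections within weight 31 and stock limits:
- 1×A + 2×C + 4×D: weight 28, value 185
- 1×B + 2×C + 4×D: weight 28, value 181
- 1×A + 1×C + 4×D: weight 25, value 162
Best: $185.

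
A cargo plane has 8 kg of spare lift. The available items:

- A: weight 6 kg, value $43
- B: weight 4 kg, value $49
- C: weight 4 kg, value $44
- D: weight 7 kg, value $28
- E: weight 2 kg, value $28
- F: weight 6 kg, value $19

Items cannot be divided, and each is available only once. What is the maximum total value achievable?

$93

Check high-value combinations within 8 kg:
- B+C: weight 4+4=8, value 49+44=93
- B+E: weight 4+2=6, value 49+28=77
- C+E: weight 4+2=6, value 44+28=72
Best: $93.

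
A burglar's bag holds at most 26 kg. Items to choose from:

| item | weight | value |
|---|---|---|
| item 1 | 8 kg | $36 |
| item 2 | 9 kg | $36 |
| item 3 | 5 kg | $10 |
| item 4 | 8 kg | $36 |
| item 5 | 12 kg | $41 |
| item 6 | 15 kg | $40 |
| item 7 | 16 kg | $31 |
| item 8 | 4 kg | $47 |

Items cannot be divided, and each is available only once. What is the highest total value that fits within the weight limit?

$129

Check high-value combinations within 26 kg:
- item 1+item 3+item 4+item 8: weight 8+5+8+4=25, value 36+10+36+47=129
- item 1+item 2+item 3+item 8: weight 8+9+5+4=26, value 36+36+10+47=129
- item 2+item 3+item 4+item 8: weight 9+5+8+4=26, value 36+10+36+47=129
Best: $129.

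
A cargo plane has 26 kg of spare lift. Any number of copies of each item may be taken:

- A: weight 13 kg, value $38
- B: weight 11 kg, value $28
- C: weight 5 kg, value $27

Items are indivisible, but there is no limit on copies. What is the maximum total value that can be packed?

$135

Best value-per-unit is C at 27/5, and filling with it alone uses weight 5×5=25. No mix of the others beats 5×27 = 135.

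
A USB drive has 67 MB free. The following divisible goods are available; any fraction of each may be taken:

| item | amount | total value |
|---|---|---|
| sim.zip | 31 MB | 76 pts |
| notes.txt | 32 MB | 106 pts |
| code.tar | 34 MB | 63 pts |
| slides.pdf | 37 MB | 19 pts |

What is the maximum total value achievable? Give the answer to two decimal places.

189.41

Take in order of value per unit:
- notes.txt (106/32 per unit): all 32 → value 106, running total 106.00
- sim.zip (76/31 per unit): all 31 → value 76, running total 182.00
- code.tar (63/34 per unit): 4 of 34 → value 4×63/34 = 7.4118, running total 189.41
Total 189.41.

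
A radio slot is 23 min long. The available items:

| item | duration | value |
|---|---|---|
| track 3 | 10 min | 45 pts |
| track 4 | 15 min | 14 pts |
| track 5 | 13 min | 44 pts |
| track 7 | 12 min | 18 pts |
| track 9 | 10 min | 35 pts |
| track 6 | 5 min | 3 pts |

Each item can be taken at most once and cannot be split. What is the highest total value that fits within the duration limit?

89 pts

Check high-value combinations within 23 min:
- track 3+track 5: duration 10+13=23, value 45+44=89
- track 3+track 9: duration 10+10=20, value 45+35=80
- track 5+track 9: duration 13+10=23, value 44+35=79
- track 3+track 7: duration 10+12=22, value 45+18=63
- track 7+track 9: duration 12+10=22, value 18+35=53
Best: 89 pts.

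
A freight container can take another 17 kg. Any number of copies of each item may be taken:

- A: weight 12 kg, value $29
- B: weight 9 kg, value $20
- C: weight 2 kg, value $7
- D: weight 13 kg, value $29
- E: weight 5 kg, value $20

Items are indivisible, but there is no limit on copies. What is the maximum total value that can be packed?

Best value-per-unit is E at 20/5; filling with it alone gives 3×20 = 60.
Optimal mix: 1×C + 3×E → weight 17, value 67.

$67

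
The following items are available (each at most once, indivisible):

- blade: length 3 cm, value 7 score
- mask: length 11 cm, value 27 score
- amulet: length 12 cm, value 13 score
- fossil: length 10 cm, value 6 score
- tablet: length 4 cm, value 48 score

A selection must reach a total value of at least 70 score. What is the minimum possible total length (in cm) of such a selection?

Subsets with value ≥ 70, sorted by total length:
- mask+tablet: length 15, value 75
- blade+mask+tablet: length 18, value 82
- mask+fossil+tablet: length 25, value 81
Minimum length: 15 cm.

15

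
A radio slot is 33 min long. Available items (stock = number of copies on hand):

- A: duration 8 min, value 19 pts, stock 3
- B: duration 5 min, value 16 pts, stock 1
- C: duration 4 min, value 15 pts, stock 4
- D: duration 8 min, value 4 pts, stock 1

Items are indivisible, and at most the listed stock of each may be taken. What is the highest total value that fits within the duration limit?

Top feasible selections:
- 2×A + 1×B + 3×C: duration 33, value 99
- 2×A + 4×C: duration 32, value 98
- 1×A + 1×B + 4×C: duration 29, value 95
Best: 99 pts.

99 pts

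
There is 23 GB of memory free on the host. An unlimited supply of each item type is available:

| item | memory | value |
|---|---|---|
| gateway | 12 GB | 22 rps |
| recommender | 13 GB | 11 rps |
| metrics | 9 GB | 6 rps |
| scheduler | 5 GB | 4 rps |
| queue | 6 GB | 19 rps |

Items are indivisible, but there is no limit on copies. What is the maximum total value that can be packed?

61 rps

Best value-per-unit is queue at 19/6; filling with it alone gives 3×19 = 57.
Optimal mix: 1×scheduler + 3×queue → memory 23, value 61.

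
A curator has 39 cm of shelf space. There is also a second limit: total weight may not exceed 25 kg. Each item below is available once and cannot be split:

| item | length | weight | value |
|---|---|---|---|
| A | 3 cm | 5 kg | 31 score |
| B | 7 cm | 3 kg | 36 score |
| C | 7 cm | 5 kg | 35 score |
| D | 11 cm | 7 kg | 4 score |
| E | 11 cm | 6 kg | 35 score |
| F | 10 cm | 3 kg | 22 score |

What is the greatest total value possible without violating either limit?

159 score

Feasible sets respecting both limits:
- A+B+C+E+F: length 38, weight 22, value 159
- A+B+C+E: length 28, weight 19, value 137
- A+B+C+D+F: length 38, weight 23, value 128
Best: 159 score.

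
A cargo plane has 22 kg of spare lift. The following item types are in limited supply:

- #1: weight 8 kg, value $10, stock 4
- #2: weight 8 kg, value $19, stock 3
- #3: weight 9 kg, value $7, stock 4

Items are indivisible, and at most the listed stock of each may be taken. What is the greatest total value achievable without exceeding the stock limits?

Top feasible selections:
- 2×#2: weight 16, value 38
- 1×#1 + 1×#2: weight 16, value 29
Best: $38.

$38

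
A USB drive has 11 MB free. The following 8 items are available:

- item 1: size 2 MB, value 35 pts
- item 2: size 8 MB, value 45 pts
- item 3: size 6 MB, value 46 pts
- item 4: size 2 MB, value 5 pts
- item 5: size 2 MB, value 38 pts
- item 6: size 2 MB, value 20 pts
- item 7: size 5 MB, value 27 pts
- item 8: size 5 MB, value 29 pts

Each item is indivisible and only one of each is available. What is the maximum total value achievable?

This is a 0/1 knapsack; check combinations near the capacity.
- item 1+item 5+item 6+item 8: size 2+2+2+5=11, value 35+38+20+29=122
- item 1+item 5+item 6+item 7: size 2+2+2+5=11, value 35+38+20+27=120
- item 1+item 3+item 5: size 2+6+2=10, value 35+46+38=119
- item 1+item 4+item 5+item 8: size 2+2+2+5=11, value 35+5+38+29=107
Best: 122 pts.

122 pts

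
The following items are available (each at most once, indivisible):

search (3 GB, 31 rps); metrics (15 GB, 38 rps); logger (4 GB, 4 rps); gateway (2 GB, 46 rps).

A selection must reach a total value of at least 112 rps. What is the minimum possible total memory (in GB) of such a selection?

Subsets with value ≥ 112, sorted by total memory:
- search+metrics+gateway: memory 20, value 115
- search+metrics+logger+gateway: memory 24, value 119
Minimum memory: 20 GB.

20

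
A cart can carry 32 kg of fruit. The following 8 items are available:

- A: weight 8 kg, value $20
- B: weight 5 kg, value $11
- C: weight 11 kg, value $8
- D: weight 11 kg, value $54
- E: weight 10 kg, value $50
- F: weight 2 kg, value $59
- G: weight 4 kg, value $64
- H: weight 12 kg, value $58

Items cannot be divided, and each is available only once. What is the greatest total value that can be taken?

This is a 0/1 knapsack; check combinations near the capacity.
- B+D+E+F+G: weight 5+11+10+2+4=32, value 11+54+50+59+64=238
- D+F+G+H: weight 11+2+4+12=29, value 54+59+64+58=235
- E+F+G+H: weight 10+2+4+12=28, value 50+59+64+58=231
- D+E+F+G: weight 11+10+2+4=27, value 54+50+59+64=227
Best: $238.

$238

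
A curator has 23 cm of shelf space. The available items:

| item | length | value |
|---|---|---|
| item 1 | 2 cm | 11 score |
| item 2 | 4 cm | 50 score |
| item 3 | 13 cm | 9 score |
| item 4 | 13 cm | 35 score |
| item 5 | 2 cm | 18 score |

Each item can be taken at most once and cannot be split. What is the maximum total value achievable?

114 score

Check high-value combinations within 23 cm:
- item 1+item 2+item 4+item 5: length 2+4+13+2=21, value 11+50+35+18=114
- item 2+item 4+item 5: length 4+13+2=19, value 50+35+18=103
- item 1+item 2+item 4: length 2+4+13=19, value 11+50+35=96
Best: 114 score.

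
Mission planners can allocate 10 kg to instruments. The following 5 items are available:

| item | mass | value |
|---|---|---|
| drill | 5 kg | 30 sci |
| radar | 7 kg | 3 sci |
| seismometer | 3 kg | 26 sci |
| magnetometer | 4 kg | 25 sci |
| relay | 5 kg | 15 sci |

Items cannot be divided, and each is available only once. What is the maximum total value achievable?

Check high-value combinations within 10 kg:
- drill+seismometer: mass 5+3=8, value 30+26=56
- drill+magnetometer: mass 5+4=9, value 30+25=55
- seismometer+magnetometer: mass 3+4=7, value 26+25=51
Best: 56 sci.

56 sci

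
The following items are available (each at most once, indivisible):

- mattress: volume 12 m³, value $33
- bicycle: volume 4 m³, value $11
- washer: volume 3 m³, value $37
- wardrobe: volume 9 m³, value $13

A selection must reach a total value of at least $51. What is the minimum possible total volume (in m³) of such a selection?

15

Subsets with value ≥ 51, sorted by total volume:
- mattress+washer: volume 15, value 70
- bicycle+washer+wardrobe: volume 16, value 61
Minimum volume: 15 m³.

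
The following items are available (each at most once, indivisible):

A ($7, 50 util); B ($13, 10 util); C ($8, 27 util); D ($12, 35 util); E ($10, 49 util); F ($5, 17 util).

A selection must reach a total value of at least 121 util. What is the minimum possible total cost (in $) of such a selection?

Subsets with value ≥ 121, sorted by total cost:
- A+C+E: cost 25, value 126
- A+D+E: cost 29, value 134
Minimum cost: 25 $.

25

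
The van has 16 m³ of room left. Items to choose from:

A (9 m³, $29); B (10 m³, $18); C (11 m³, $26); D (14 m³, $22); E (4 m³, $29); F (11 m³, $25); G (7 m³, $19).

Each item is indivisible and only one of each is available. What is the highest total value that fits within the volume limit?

$58

Check high-value combinations within 16 m³:
- A+E: volume 9+4=13, value 29+29=58
- C+E: volume 11+4=15, value 26+29=55
- E+F: volume 4+11=15, value 29+25=54
- E+G: volume 4+7=11, value 29+19=48
Best: $58.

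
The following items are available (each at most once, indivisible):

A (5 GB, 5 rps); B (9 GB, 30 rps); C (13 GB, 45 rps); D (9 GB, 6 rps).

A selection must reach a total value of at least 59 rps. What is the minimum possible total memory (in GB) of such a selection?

Subsets with value ≥ 59, sorted by total memory:
- B+C: memory 22, value 75
- A+B+C: memory 27, value 80
- B+C+D: memory 31, value 81
Minimum memory: 22 GB.

22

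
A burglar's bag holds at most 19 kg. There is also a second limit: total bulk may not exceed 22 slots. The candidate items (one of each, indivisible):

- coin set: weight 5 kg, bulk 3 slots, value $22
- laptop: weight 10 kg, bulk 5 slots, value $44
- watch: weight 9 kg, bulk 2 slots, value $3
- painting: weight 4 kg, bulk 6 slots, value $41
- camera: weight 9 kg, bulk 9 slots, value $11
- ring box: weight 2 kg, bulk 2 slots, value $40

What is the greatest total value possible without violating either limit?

Feasible sets respecting both limits:
- laptop+painting+ring box: weight 16, bulk 13, value 125
- coin set+laptop+painting: weight 19, bulk 14, value 107
- coin set+laptop+ring box: weight 17, bulk 10, value 106
Best: $125.

$125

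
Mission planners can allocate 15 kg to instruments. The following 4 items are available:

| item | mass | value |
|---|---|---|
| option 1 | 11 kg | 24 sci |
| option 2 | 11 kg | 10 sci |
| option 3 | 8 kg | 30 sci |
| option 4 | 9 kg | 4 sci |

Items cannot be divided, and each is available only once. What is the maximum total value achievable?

This is a 0/1 knapsack; check combinations near the capacity.
- option 3: mass 8, value 30
- option 1: mass 11, value 24
- option 2: mass 11, value 10
- option 4: mass 9, value 4
Best: 30 sci.

30 sci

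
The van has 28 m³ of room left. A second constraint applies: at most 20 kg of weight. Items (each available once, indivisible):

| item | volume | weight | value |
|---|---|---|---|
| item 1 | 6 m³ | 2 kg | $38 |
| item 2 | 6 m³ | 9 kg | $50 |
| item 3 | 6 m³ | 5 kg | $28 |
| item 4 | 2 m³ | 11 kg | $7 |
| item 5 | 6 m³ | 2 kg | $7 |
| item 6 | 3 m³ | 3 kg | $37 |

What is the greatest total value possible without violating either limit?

Feasible sets respecting both limits:
- item 1+item 2+item 3+item 6: volume 21, weight 19, value 153
- item 1+item 2+item 5+item 6: volume 21, weight 16, value 132
- item 1+item 2+item 6: volume 15, weight 14, value 125
- item 1+item 2+item 3+item 5: volume 24, weight 18, value 123
Best: $153.

$153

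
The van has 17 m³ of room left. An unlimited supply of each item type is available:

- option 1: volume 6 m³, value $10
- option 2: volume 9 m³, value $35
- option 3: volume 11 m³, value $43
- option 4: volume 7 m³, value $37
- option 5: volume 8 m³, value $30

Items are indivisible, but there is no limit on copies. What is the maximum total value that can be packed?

$74

Best value-per-unit is option 4 at 37/7, and filling with it alone uses volume 2×7=14. No mix of the others beats 2×37 = 74.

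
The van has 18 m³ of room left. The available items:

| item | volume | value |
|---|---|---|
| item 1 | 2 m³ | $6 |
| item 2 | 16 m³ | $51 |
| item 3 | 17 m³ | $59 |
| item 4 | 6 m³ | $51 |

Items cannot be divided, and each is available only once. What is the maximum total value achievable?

$59

This is a 0/1 knapsack; check combinations near the capacity.
- item 3: volume 17, value 59
- item 1+item 4: volume 2+6=8, value 6+51=57
- item 1+item 2: volume 2+16=18, value 6+51=57
Best: $59.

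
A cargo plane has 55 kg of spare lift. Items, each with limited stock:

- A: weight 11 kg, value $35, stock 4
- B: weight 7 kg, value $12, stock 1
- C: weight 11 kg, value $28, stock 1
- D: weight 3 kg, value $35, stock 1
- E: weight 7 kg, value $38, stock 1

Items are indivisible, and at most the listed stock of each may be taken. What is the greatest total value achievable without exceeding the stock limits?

$213

Top feasible selections:
- 4×A + 1×D + 1×E: weight 54, value 213
- 3×A + 1×C + 1×D + 1×E: weight 54, value 206
- 3×A + 1×B + 1×D + 1×E: weight 50, value 190
- 4×A + 1×B + 1×D: weight 54, value 187
Best: $213.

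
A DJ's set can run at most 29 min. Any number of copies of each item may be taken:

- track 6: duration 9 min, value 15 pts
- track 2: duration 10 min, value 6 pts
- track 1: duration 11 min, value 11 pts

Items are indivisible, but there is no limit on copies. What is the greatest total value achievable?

45 pts

Best value-per-unit is track 6 at 15/9, and filling with it alone uses duration 3×9=27. No mix of the others beats 3×15 = 45.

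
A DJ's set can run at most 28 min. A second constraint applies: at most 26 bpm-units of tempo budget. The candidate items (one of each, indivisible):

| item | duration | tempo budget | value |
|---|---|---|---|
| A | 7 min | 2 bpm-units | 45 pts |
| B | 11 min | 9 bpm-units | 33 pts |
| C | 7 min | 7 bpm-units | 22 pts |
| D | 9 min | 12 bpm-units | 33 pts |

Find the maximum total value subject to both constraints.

Feasible sets respecting both limits:
- A+B+D: duration 27, tempo budget 23, value 111
- A+B+C: duration 25, tempo budget 18, value 100
- A+C+D: duration 23, tempo budget 21, value 100
Best: 111 pts.

111 pts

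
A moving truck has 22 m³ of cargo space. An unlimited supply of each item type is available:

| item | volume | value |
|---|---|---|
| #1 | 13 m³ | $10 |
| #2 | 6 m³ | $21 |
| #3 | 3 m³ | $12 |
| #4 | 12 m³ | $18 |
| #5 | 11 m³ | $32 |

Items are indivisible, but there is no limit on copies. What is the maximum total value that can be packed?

$84

Best value-per-unit is #3 at 12/3, and filling with it alone uses volume 7×3=21. No mix of the others beats 7×12 = 84.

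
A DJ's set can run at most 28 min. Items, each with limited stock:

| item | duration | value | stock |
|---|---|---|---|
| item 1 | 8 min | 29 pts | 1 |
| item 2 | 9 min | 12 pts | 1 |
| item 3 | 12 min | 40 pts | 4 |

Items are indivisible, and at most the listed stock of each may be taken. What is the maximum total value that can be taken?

80 pts

Best selections within duration 28 and stock limits:
- 2×item 3: duration 24, value 80
- 1×item 1 + 1×item 3: duration 20, value 69
- 1×item 2 + 1×item 3: duration 21, value 52
- 1×item 1 + 1×item 2: duration 17, value 41
Best: 80 pts.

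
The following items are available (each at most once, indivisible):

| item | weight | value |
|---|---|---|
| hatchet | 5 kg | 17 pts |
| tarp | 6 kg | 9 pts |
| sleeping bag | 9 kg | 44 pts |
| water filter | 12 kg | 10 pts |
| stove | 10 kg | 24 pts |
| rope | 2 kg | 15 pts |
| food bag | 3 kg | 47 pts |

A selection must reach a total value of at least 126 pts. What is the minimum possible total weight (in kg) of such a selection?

Subsets with value ≥ 126, sorted by total weight:
- sleeping bag+stove+rope+food bag: weight 24, value 130
- hatchet+tarp+sleeping bag+rope+food bag: weight 25, value 132
Minimum weight: 24 kg.

24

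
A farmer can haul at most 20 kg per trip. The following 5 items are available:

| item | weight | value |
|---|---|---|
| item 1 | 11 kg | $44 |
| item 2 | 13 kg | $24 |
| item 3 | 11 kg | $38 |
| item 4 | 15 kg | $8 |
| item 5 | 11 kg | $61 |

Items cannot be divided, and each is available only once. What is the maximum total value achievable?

Check high-value combinations within 20 kg:
- item 5: weight 11, value 61
- item 1: weight 11, value 44
- item 3: weight 11, value 38
- item 2: weight 13, value 24
Best: $61.

$61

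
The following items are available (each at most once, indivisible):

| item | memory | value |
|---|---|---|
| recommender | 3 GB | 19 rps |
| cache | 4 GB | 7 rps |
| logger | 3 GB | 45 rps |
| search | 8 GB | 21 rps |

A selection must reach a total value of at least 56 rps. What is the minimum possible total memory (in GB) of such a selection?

Subsets with value ≥ 56, sorted by total memory:
- recommender+logger: memory 6, value 64
- recommender+cache+logger: memory 10, value 71
- logger+search: memory 11, value 66
Minimum memory: 6 GB.

6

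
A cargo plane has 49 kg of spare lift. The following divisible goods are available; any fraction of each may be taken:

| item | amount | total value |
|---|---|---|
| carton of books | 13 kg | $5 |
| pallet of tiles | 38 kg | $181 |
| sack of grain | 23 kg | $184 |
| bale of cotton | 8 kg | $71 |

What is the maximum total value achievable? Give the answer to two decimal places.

Take in order of value per unit:
- bale of cotton (71/8 per unit): all 8 → value 71, running total 71.00
- sack of grain (184/23 per unit): all 23 → value 184, running total 255.00
- pallet of tiles (181/38 per unit): 18 of 38 → value 18×181/38 = 85.7368, running total 340.74
Total 340.74.

340.74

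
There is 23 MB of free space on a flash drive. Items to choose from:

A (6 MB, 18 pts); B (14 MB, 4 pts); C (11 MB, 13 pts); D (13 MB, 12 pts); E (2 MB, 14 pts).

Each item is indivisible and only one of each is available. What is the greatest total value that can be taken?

This is a 0/1 knapsack; check combinations near the capacity.
- A+C+E: size 6+11+2=19, value 18+13+14=45
- A+D+E: size 6+13+2=21, value 18+12+14=44
- A+B+E: size 6+14+2=22, value 18+4+14=36
Best: 45 pts.

45 pts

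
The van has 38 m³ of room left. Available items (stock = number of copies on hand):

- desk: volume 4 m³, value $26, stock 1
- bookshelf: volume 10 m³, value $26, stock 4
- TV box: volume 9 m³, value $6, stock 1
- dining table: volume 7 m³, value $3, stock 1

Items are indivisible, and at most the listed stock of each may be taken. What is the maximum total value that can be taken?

$104

Best selections within volume 38 and stock limits:
- 1×desk + 3×bookshelf: volume 34, value 104
- 1×desk + 2×bookshelf + 1×TV box: volume 33, value 84
Best: $104.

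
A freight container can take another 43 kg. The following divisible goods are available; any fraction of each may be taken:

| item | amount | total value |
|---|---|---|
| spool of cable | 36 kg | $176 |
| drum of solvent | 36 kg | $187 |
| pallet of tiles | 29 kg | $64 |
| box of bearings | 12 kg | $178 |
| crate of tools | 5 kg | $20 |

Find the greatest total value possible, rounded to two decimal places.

339.03

Take in order of value per unit:
- box of bearings (178/12 per unit): all 12 → value 178, running total 178.00
- drum of solvent (187/36 per unit): 31 of 36 → value 31×187/36 = 161.0278, running total 339.03
Total 339.03.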